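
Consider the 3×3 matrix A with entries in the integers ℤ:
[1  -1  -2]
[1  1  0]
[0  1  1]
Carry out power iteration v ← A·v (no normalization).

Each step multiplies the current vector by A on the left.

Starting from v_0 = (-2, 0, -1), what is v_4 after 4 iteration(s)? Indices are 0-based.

v_4 = (20, 14, -3)

v_0 = (-2, 0, -1).
v_1 = A·v_0 = (0, -2, -1).
v_2 = A·v_1 = (4, -2, -3).
v_3 = A·v_2 = (12, 2, -5).
v_4 = A·v_3 = (20, 14, -3).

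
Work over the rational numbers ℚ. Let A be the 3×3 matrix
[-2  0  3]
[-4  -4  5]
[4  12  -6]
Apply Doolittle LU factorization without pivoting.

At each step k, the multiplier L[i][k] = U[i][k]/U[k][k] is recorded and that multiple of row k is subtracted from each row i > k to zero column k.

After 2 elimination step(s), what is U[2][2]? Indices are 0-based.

U[2][2] = -3

Step 1: pivot at (0,0) is -2.
  row1 ← row1 − (2)·row0  ⇒  L[1][0]=2, U row1=(0, -4, -1)
  row2 ← row2 − (-2)·row0  ⇒  L[2][0]=-2, U row2=(0, 12, 0)
Step 2: pivot at (1,1) is -4.
  row2 ← row2 − (-3)·row1  ⇒  L[2][1]=-3, U row2=(0, 0, -3)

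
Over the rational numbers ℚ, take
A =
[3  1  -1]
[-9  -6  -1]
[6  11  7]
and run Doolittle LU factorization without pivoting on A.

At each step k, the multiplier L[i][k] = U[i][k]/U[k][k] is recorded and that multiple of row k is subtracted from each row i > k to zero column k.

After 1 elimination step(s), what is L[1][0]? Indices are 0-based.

L[1][0] = -3

[col 0] pivot 3
  R1 -= -3*R0 → (0, -3, -4)  (L[1][0] := -3)
  R2 -= 2*R0 → (0, 9, 9)  (L[2][0] := 2)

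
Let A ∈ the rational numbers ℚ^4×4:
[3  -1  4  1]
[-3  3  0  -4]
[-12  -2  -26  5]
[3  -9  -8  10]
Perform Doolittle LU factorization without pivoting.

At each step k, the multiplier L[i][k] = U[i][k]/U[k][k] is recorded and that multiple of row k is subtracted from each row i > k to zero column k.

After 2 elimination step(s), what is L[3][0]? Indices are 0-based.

Step 1: pivot at (0,0) is 3.
  row1 ← row1 − (-1)·row0  ⇒  L[1][0]=-1, U row1=(0, 2, 4, -3)
  row2 ← row2 − (-4)·row0  ⇒  L[2][0]=-4, U row2=(0, -6, -10, 9)
  row3 ← row3 − (1)·row0  ⇒  L[3][0]=1, U row3=(0, -8, -12, 9)
Step 2: pivot at (1,1) is 2.
  row2 ← row2 − (-3)·row1  ⇒  L[2][1]=-3, U row2=(0, 0, 2, 0)
  row3 ← row3 − (-4)·row1  ⇒  L[3][1]=-4, U row3=(0, 0, 4, -3)

L[3][0] = 1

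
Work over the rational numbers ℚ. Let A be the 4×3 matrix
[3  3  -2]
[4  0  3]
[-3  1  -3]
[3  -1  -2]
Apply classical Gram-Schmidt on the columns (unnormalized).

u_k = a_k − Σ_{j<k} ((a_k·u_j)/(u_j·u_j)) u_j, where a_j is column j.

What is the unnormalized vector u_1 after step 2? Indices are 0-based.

u_1 = (120/43, -12/43, 52/43, -52/43)

Step 1: u_0 = a_0 = (3, 4, -3, 3).
Step 2: u_1 = a_1 − (3/43)·u_0 = (120/43, -12/43, 52/43, -52/43).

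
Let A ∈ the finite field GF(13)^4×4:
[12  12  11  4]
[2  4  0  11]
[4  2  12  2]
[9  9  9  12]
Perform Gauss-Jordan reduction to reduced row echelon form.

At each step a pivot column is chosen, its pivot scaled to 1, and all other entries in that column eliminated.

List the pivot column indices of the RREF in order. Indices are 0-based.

pivot columns: 0, 1, 2, 3

step 1: normalize row 0 (÷12) = (1, 1, 2, 9)
  row 1: subtract 2×row0 = (0, 2, 9, 6)
  row 2: subtract 4×row0 = (0, 11, 4, 5)
  row 3: subtract 9×row0 = (0, 0, 4, 9)
step 2: normalize row 1 (÷2) = (0, 1, 11, 3)
  row 0: subtract 1×row1 = (1, 0, 4, 6)
  row 2: subtract 11×row1 = (0, 0, 0, 11)
step 3: exchange rows 2,3
step 3: normalize row 2 (÷4) = (0, 0, 1, 12)
  row 0: subtract 4×row2 = (1, 0, 0, 10)
  row 1: subtract 11×row2 = (0, 1, 0, 1)
step 4: normalize row 3 (÷11) = (0, 0, 0, 1)
  row 0: subtract 10×row3 = (1, 0, 0, 0)
  row 1: subtract 1×row3 = (0, 1, 0, 0)
  row 2: subtract 12×row3 = (0, 0, 1, 0)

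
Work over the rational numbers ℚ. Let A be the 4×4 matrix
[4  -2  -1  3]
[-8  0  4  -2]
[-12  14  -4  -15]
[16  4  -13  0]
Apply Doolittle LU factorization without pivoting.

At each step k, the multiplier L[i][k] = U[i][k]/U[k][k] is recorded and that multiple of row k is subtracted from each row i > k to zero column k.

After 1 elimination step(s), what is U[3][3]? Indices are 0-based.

U[3][3] = -12

k=0: U[0][0]=4
  eliminate (1,0): mult=-2, new row 1: (0, -4, 2, 4); set L[1][0]=-2
  eliminate (2,0): mult=-3, new row 2: (0, 8, -7, -6); set L[2][0]=-3
  eliminate (3,0): mult=4, new row 3: (0, 12, -9, -12); set L[3][0]=4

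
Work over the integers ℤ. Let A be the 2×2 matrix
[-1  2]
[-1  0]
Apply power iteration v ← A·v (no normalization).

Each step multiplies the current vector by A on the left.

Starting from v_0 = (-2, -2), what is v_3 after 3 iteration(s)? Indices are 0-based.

v_0 = (-2, -2).
v_1 = A·v_0 = (-2, 2).
v_2 = A·v_1 = (6, 2).
v_3 = A·v_2 = (-2, -6).

v_3 = (-2, -6)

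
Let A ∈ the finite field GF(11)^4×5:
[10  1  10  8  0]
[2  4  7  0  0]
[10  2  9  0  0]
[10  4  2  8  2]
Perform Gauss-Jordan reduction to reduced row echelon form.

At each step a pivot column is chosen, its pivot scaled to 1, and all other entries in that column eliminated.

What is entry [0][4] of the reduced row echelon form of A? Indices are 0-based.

pivot(0,0)=10: scale R0 → (1, 10, 1, 3, 0)
  clear (1,0): R1 −= (2)R0 → (0, 6, 5, 5, 0)
  clear (2,0): R2 −= (10)R0 → (0, 1, 10, 3, 0)
  clear (3,0): R3 −= (10)R0 → (0, 3, 3, 0, 2)
pivot(1,1)=6: scale R1 → (0, 1, 10, 10, 0)
  clear (0,1): R0 −= (10)R1 → (1, 0, 0, 2, 0)
  clear (2,1): R2 −= (1)R1 → (0, 0, 0, 4, 0)
  clear (3,1): R3 −= (3)R1 → (0, 0, 6, 3, 2)
pivot(2,2): swap R2↔R3
pivot(2,2)=6: scale R2 → (0, 0, 1, 6, 4)
  clear (1,2): R1 −= (10)R2 → (0, 1, 0, 5, 4)
pivot(3,3)=4: scale R3 → (0, 0, 0, 1, 0)
  clear (0,3): R0 −= (2)R3 → (1, 0, 0, 0, 0)
  clear (1,3): R1 −= (5)R3 → (0, 1, 0, 0, 4)
  clear (2,3): R2 −= (6)R3 → (0, 0, 1, 0, 4)

M[0][4] = 0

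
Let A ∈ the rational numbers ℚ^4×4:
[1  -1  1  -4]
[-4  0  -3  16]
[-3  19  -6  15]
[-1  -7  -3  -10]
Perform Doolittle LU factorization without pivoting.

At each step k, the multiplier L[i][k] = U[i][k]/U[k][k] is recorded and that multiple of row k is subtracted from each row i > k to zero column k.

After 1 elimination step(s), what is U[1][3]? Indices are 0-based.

Step 1: pivot at (0,0) is 1.
  row1 ← row1 − (-4)·row0  ⇒  L[1][0]=-4, U row1=(0, -4, 1, 0)
  row2 ← row2 − (-3)·row0  ⇒  L[2][0]=-3, U row2=(0, 16, -3, 3)
  row3 ← row3 − (-1)·row0  ⇒  L[3][0]=-1, U row3=(0, -8, -2, -14)

U[1][3] = 0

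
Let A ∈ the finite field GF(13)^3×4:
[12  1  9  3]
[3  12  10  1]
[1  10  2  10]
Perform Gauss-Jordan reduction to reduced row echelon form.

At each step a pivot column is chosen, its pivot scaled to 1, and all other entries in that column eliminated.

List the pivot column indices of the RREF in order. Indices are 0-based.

pivot columns: 0, 1, 2

step 1: normalize row 0 (÷12) = (1, 12, 4, 10)
  row 1: subtract 3×row0 = (0, 2, 11, 10)
  row 2: subtract 1×row0 = (0, 11, 11, 0)
step 2: normalize row 1 (÷2) = (0, 1, 12, 5)
  row 0: subtract 12×row1 = (1, 0, 3, 2)
  row 2: subtract 11×row1 = (0, 0, 9, 10)
step 3: normalize row 2 (÷9) = (0, 0, 1, 4)
  row 0: subtract 3×row2 = (1, 0, 0, 3)
  row 1: subtract 12×row2 = (0, 1, 0, 9)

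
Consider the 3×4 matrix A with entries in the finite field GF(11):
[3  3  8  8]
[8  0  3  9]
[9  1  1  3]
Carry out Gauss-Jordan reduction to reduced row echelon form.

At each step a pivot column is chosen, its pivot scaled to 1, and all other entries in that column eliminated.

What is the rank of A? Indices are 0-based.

step 1: normalize row 0 (÷3) = (1, 1, 10, 10)
  row 1: subtract 8×row0 = (0, 3, 0, 6)
  row 2: subtract 9×row0 = (0, 3, 10, 1)
step 2: normalize row 1 (÷3) = (0, 1, 0, 2)
  row 0: subtract 1×row1 = (1, 0, 10, 8)
  row 2: subtract 3×row1 = (0, 0, 10, 6)
step 3: normalize row 2 (÷10) = (0, 0, 1, 5)
  row 0: subtract 10×row2 = (1, 0, 0, 2)

rank = 3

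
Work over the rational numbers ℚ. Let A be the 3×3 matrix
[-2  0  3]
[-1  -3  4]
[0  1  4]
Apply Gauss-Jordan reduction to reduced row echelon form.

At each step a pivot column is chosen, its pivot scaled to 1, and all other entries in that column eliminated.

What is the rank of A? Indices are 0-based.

pivot(0,0)=-2: scale R0 → (1, 0, -3/2)
  clear (1,0): R1 −= (-1)R0 → (0, -3, 5/2)
pivot(1,1)=-3: scale R1 → (0, 1, -5/6)
  clear (2,1): R2 −= (1)R1 → (0, 0, 29/6)
pivot(2,2)=29/6: scale R2 → (0, 0, 1)
  clear (0,2): R0 −= (-3/2)R2 → (1, 0, 0)
  clear (1,2): R1 −= (-5/6)R2 → (0, 1, 0)

rank = 3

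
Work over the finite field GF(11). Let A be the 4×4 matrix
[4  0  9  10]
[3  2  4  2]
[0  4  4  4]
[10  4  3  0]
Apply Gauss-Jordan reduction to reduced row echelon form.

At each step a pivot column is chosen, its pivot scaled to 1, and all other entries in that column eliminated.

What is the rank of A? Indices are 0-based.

[1] R0 /= 4  ⇒  (1, 0, 5, 8)
     R1 -= 3·R0  ⇒  (0, 2, 0, 0)
     R3 -= 10·R0  ⇒  (0, 4, 8, 8)
[2] R1 /= 2  ⇒  (0, 1, 0, 0)
     R2 -= 4·R1  ⇒  (0, 0, 4, 4)
     R3 -= 4·R1  ⇒  (0, 0, 8, 8)
[3] R2 /= 4  ⇒  (0, 0, 1, 1)
     R0 -= 5·R2  ⇒  (1, 0, 0, 3)
     R3 -= 8·R2  ⇒  (0, 0, 0, 0)
column 3 empty below row 3

rank = 3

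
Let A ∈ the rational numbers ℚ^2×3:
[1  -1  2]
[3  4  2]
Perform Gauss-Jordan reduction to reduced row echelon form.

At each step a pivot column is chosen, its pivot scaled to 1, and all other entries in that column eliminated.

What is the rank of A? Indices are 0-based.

rank = 2

[1] R0 /= 1  ⇒  (1, -1, 2)
     R1 -= 3·R0  ⇒  (0, 7, -4)
[2] R1 /= 7  ⇒  (0, 1, -4/7)
     R0 -= -1·R1  ⇒  (1, 0, 10/7)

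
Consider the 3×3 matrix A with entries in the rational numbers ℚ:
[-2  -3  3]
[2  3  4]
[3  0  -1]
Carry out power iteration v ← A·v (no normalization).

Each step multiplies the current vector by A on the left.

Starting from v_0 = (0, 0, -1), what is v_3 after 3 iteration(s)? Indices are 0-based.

v_0 = (0, 0, -1).
v_1 = A·v_0 = (-3, -4, 1).
v_2 = A·v_1 = (21, -14, -10).
v_3 = A·v_2 = (-30, -40, 73).

v_3 = (-30, -40, 73)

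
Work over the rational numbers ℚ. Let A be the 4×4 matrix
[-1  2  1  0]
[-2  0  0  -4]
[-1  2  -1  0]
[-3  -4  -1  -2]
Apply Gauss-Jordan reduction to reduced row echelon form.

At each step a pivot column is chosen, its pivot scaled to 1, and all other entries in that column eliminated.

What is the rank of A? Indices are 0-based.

step 1: normalize row 0 (÷-1) = (1, -2, -1, 0)
  row 1: subtract -2×row0 = (0, -4, -2, -4)
  row 2: subtract -1×row0 = (0, 0, -2, 0)
  row 3: subtract -3×row0 = (0, -10, -4, -2)
step 2: normalize row 1 (÷-4) = (0, 1, 1/2, 1)
  row 0: subtract -2×row1 = (1, 0, 0, 2)
  row 3: subtract -10×row1 = (0, 0, 1, 8)
step 3: normalize row 2 (÷-2) = (0, 0, 1, 0)
  row 1: subtract 1/2×row2 = (0, 1, 0, 1)
  row 3: subtract 1×row2 = (0, 0, 0, 8)
step 4: normalize row 3 (÷8) = (0, 0, 0, 1)
  row 0: subtract 2×row3 = (1, 0, 0, 0)
  row 1: subtract 1×row3 = (0, 1, 0, 0)

rank = 4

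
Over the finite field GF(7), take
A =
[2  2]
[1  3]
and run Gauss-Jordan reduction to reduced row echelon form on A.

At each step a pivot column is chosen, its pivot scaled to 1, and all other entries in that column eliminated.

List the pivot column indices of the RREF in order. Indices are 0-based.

pivot columns: 0, 1

step 1: normalize row 0 (÷2) = (1, 1)
  row 1: subtract 1×row0 = (0, 2)
step 2: normalize row 1 (÷2) = (0, 1)
  row 0: subtract 1×row1 = (1, 0)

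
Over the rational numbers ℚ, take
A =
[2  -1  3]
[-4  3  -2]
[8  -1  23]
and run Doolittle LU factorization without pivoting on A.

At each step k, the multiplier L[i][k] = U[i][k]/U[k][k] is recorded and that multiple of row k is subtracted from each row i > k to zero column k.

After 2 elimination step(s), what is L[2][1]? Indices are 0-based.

[col 0] pivot 2
  R1 -= -2*R0 → (0, 1, 4)  (L[1][0] := -2)
  R2 -= 4*R0 → (0, 3, 11)  (L[2][0] := 4)
[col 1] pivot 1
  R2 -= 3*R1 → (0, 0, -1)  (L[2][1] := 3)

L[2][1] = 3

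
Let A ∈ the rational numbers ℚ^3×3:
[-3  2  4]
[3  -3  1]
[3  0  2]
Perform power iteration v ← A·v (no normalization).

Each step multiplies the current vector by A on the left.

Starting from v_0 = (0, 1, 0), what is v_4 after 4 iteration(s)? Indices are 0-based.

v_4 = (-516, 471, 222)

v_0 = (0, 1, 0).
v_1 = A·v_0 = (2, -3, 0).
v_2 = A·v_1 = (-12, 15, 6).
v_3 = A·v_2 = (90, -75, -24).
v_4 = A·v_3 = (-516, 471, 222).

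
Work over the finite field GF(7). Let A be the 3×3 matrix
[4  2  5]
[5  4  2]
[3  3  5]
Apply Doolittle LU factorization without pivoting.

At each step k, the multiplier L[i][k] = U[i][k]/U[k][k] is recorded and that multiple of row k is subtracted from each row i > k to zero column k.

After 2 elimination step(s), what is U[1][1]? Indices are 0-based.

U[1][1] = 5

[col 0] pivot 4
  R1 -= 3*R0 → (0, 5, 1)  (L[1][0] := 3)
  R2 -= 6*R0 → (0, 5, 3)  (L[2][0] := 6)
[col 1] pivot 5
  R2 -= 1*R1 → (0, 0, 2)  (L[2][1] := 1)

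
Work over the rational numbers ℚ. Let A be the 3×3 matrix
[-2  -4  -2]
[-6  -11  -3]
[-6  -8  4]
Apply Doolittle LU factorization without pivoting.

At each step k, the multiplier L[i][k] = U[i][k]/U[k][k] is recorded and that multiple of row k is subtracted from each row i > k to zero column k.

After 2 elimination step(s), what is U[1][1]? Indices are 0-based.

k=0: U[0][0]=-2
  eliminate (1,0): mult=3, new row 1: (0, 1, 3); set L[1][0]=3
  eliminate (2,0): mult=3, new row 2: (0, 4, 10); set L[2][0]=3
k=1: U[1][1]=1
  eliminate (2,1): mult=4, new row 2: (0, 0, -2); set L[2][1]=4

U[1][1] = 1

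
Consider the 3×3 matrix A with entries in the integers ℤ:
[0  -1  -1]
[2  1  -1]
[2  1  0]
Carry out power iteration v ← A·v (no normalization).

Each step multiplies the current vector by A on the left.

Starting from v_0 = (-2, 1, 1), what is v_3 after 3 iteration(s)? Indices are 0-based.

v_3 = (13, 17, 9)

v_0 = (-2, 1, 1).
v_1 = A·v_0 = (-2, -4, -3).
v_2 = A·v_1 = (7, -5, -8).
v_3 = A·v_2 = (13, 17, 9).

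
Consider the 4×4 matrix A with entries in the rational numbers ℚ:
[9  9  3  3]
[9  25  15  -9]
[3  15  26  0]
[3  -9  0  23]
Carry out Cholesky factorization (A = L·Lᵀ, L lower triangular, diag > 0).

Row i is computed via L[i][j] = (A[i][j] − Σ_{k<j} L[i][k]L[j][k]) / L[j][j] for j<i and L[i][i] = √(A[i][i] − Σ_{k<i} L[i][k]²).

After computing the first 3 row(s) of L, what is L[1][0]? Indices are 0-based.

Step 1: L[0][0] = √(9) = 3.
  L[1][0] = (9) / L[0][0] = 3.
Step 2: L[1][1] = √(16) = 4.
  L[2][0] = (3) / L[0][0] = 1.
  L[2][1] = (12) / L[1][1] = 3.
Step 3: L[2][2] = √(16) = 4.

L[1][0] = 3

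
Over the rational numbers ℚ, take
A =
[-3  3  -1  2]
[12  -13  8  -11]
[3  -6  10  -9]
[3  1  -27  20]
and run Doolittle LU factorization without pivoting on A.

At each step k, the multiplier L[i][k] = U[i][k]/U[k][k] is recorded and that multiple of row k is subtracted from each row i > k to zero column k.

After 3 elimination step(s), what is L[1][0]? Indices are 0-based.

L[1][0] = -4

k=0: U[0][0]=-3
  eliminate (1,0): mult=-4, new row 1: (0, -1, 4, -3); set L[1][0]=-4
  eliminate (2,0): mult=-1, new row 2: (0, -3, 9, -7); set L[2][0]=-1
  eliminate (3,0): mult=-1, new row 3: (0, 4, -28, 22); set L[3][0]=-1
k=1: U[1][1]=-1
  eliminate (2,1): mult=3, new row 2: (0, 0, -3, 2); set L[2][1]=3
  eliminate (3,1): mult=-4, new row 3: (0, 0, -12, 10); set L[3][1]=-4
k=2: U[2][2]=-3
  eliminate (3,2): mult=4, new row 3: (0, 0, 0, 2); set L[3][2]=4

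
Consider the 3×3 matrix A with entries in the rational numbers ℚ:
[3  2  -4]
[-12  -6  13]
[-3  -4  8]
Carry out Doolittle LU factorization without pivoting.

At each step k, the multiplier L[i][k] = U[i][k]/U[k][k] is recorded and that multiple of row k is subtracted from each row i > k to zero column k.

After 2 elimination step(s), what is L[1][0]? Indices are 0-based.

[col 0] pivot 3
  R1 -= -4*R0 → (0, 2, -3)  (L[1][0] := -4)
  R2 -= -1*R0 → (0, -2, 4)  (L[2][0] := -1)
[col 1] pivot 2
  R2 -= -1*R1 → (0, 0, 1)  (L[2][1] := -1)

L[1][0] = -4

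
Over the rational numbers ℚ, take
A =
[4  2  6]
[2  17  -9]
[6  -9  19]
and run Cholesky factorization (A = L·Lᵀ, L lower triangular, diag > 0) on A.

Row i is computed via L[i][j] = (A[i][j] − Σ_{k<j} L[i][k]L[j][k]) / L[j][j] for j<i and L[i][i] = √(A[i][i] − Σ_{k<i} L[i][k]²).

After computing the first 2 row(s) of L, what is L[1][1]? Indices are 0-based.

L[1][1] = 4

Step 1: L[0][0] = √(4) = 2.
  L[1][0] = (2) / L[0][0] = 1.
Step 2: L[1][1] = √(16) = 4.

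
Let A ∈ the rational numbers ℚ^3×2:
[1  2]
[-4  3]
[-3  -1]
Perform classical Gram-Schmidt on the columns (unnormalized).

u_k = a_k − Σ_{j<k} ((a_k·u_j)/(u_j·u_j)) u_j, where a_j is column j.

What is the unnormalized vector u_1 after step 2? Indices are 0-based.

u_1 = (59/26, 25/13, -47/26)

Step 1: u_0 = a_0 = (1, -4, -3).
Step 2: u_1 = a_1 − (-7/26)·u_0 = (59/26, 25/13, -47/26).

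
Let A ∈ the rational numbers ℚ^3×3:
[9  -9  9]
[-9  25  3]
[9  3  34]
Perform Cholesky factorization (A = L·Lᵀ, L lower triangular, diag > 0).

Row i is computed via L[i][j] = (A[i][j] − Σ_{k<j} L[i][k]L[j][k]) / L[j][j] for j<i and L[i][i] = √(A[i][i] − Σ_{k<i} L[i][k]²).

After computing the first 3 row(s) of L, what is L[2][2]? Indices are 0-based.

Step 1: L[0][0] = √(9) = 3.
  L[1][0] = (-9) / L[0][0] = -3.
Step 2: L[1][1] = √(16) = 4.
  L[2][0] = (9) / L[0][0] = 3.
  L[2][1] = (12) / L[1][1] = 3.
Step 3: L[2][2] = √(16) = 4.

L[2][2] = 4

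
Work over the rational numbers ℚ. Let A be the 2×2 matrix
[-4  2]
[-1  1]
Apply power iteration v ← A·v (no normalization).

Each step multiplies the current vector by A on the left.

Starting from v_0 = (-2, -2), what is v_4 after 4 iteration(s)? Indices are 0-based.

v_4 = (-200, -44)

v_0 = (-2, -2).
v_1 = A·v_0 = (4, 0).
v_2 = A·v_1 = (-16, -4).
v_3 = A·v_2 = (56, 12).
v_4 = A·v_3 = (-200, -44).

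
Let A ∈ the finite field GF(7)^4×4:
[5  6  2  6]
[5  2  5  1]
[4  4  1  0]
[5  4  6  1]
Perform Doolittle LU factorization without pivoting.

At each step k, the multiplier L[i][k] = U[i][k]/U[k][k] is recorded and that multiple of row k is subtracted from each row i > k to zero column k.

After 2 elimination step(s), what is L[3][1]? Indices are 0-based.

L[3][1] = 4

[col 0] pivot 5
  R1 -= 1*R0 → (0, 3, 3, 2)  (L[1][0] := 1)
  R2 -= 5*R0 → (0, 2, 5, 5)  (L[2][0] := 5)
  R3 -= 1*R0 → (0, 5, 4, 2)  (L[3][0] := 1)
[col 1] pivot 3
  R2 -= 3*R1 → (0, 0, 3, 6)  (L[2][1] := 3)
  R3 -= 4*R1 → (0, 0, 6, 1)  (L[3][1] := 4)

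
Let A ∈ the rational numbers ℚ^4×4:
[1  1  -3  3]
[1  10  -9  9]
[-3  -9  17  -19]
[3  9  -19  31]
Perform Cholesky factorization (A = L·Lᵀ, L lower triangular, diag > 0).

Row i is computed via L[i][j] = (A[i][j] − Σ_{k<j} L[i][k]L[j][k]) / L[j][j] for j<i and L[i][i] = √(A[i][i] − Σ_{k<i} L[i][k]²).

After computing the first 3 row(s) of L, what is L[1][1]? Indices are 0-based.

L[1][1] = 3

Step 1: L[0][0] = √(1) = 1.
  L[1][0] = (1) / L[0][0] = 1.
Step 2: L[1][1] = √(9) = 3.
  L[2][0] = (-3) / L[0][0] = -3.
  L[2][1] = (-6) / L[1][1] = -2.
Step 3: L[2][2] = √(4) = 2.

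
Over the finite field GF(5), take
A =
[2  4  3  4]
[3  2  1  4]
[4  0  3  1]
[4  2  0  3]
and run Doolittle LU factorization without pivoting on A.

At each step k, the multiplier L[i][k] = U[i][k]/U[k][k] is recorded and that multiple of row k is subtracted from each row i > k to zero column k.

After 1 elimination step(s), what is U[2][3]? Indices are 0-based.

U[2][3] = 3

Step 1: pivot at (0,0) is 2.
  row1 ← row1 − (4)·row0  ⇒  L[1][0]=4, U row1=(0, 1, 4, 3)
  row2 ← row2 − (2)·row0  ⇒  L[2][0]=2, U row2=(0, 2, 2, 3)
  row3 ← row3 − (2)·row0  ⇒  L[3][0]=2, U row3=(0, 4, 4, 0)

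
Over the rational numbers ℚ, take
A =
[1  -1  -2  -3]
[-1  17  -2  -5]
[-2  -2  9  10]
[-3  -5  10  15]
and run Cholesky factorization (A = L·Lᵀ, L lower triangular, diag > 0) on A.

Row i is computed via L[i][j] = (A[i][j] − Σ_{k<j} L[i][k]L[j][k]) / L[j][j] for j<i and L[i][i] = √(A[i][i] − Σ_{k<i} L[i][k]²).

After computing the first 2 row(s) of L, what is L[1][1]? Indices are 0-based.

L[1][1] = 4

Step 1: L[0][0] = √(1) = 1.
  L[1][0] = (-1) / L[0][0] = -1.
Step 2: L[1][1] = √(16) = 4.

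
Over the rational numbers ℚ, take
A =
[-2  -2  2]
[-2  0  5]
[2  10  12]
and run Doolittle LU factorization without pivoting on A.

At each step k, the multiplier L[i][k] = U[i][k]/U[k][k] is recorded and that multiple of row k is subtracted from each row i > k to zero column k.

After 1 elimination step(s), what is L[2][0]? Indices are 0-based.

L[2][0] = -1

Step 1: pivot at (0,0) is -2.
  row1 ← row1 − (1)·row0  ⇒  L[1][0]=1, U row1=(0, 2, 3)
  row2 ← row2 − (-1)·row0  ⇒  L[2][0]=-1, U row2=(0, 8, 14)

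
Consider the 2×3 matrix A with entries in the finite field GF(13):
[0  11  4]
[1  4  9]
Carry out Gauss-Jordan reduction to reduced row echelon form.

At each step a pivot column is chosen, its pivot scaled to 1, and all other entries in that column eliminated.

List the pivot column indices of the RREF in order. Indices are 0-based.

[1] R0 <-> R1
[1] R0 /= 1  ⇒  (1, 4, 9)
[2] R1 /= 11  ⇒  (0, 1, 11)
     R0 -= 4·R1  ⇒  (1, 0, 4)

pivot columns: 0, 1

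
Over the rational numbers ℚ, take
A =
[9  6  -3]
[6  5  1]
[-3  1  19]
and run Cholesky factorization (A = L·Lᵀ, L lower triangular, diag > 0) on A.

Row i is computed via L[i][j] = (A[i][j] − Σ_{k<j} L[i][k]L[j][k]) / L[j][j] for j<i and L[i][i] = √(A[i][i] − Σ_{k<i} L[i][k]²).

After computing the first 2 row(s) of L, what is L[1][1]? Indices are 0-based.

L[1][1] = 1

Step 1: L[0][0] = √(9) = 3.
  L[1][0] = (6) / L[0][0] = 2.
Step 2: L[1][1] = √(1) = 1.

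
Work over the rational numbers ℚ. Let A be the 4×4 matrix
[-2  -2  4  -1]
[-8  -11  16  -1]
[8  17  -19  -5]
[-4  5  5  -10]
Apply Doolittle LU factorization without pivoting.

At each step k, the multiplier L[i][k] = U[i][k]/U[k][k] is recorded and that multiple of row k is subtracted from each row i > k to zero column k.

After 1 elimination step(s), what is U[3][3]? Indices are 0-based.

U[3][3] = -8

Step 1: pivot at (0,0) is -2.
  row1 ← row1 − (4)·row0  ⇒  L[1][0]=4, U row1=(0, -3, 0, 3)
  row2 ← row2 − (-4)·row0  ⇒  L[2][0]=-4, U row2=(0, 9, -3, -9)
  row3 ← row3 − (2)·row0  ⇒  L[3][0]=2, U row3=(0, 9, -3, -8)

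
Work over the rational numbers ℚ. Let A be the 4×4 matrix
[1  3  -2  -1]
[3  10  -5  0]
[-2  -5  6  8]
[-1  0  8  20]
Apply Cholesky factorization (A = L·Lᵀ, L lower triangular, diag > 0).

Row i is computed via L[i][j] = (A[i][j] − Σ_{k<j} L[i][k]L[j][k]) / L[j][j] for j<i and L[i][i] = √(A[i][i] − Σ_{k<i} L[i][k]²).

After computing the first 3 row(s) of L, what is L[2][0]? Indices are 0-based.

Step 1: L[0][0] = √(1) = 1.
  L[1][0] = (3) / L[0][0] = 3.
Step 2: L[1][1] = √(1) = 1.
  L[2][0] = (-2) / L[0][0] = -2.
  L[2][1] = (1) / L[1][1] = 1.
Step 3: L[2][2] = √(1) = 1.

L[2][0] = -2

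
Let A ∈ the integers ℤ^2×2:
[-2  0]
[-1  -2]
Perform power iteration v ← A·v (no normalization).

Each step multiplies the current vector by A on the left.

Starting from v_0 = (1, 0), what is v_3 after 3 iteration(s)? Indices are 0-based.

v_3 = (-8, -12)

v_0 = (1, 0).
v_1 = A·v_0 = (-2, -1).
v_2 = A·v_1 = (4, 4).
v_3 = A·v_2 = (-8, -12).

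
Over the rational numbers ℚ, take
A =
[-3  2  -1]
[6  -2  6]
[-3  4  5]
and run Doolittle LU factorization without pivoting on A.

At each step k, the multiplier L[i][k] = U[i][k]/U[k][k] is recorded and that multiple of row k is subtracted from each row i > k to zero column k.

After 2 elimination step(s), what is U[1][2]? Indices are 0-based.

U[1][2] = 4

Step 1: pivot at (0,0) is -3.
  row1 ← row1 − (-2)·row0  ⇒  L[1][0]=-2, U row1=(0, 2, 4)
  row2 ← row2 − (1)·row0  ⇒  L[2][0]=1, U row2=(0, 2, 6)
Step 2: pivot at (1,1) is 2.
  row2 ← row2 − (1)·row1  ⇒  L[2][1]=1, U row2=(0, 0, 2)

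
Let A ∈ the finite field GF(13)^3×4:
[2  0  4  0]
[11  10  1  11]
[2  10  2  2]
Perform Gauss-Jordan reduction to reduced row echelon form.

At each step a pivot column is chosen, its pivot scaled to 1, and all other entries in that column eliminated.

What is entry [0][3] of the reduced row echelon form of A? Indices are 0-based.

pivot(0,0)=2: scale R0 → (1, 0, 2, 0)
  clear (1,0): R1 −= (11)R0 → (0, 10, 5, 11)
  clear (2,0): R2 −= (2)R0 → (0, 10, 11, 2)
pivot(1,1)=10: scale R1 → (0, 1, 7, 5)
  clear (2,1): R2 −= (10)R1 → (0, 0, 6, 4)
pivot(2,2)=6: scale R2 → (0, 0, 1, 5)
  clear (0,2): R0 −= (2)R2 → (1, 0, 0, 3)
  clear (1,2): R1 −= (7)R2 → (0, 1, 0, 9)

M[0][3] = 3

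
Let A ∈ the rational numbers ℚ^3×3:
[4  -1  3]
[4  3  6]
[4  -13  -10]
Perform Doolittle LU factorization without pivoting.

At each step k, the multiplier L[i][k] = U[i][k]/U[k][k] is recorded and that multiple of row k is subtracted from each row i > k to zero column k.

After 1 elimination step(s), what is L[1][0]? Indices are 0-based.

L[1][0] = 1

k=0: U[0][0]=4
  eliminate (1,0): mult=1, new row 1: (0, 4, 3); set L[1][0]=1
  eliminate (2,0): mult=1, new row 2: (0, -12, -13); set L[2][0]=1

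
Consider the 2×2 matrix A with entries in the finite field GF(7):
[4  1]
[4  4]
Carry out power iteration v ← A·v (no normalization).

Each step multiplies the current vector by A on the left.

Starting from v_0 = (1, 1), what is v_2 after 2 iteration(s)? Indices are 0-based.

v_2 = (0, 3)

v_0 = (1, 1).
v_1 = A·v_0 = (5, 1).
v_2 = A·v_1 = (0, 3).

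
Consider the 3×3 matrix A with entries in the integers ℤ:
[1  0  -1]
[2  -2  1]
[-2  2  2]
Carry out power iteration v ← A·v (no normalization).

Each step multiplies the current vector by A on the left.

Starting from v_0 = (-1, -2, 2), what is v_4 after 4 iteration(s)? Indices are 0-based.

v_4 = (-45, -88, 154)

v_0 = (-1, -2, 2).
v_1 = A·v_0 = (-3, 4, 2).
v_2 = A·v_1 = (-5, -12, 18).
v_3 = A·v_2 = (-23, 32, 22).
v_4 = A·v_3 = (-45, -88, 154).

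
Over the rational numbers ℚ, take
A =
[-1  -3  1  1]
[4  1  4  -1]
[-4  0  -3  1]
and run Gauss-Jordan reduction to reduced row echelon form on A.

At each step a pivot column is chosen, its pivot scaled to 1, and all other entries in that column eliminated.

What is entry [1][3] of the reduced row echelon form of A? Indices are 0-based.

[1] R0 /= -1  ⇒  (1, 3, -1, -1)
     R1 -= 4·R0  ⇒  (0, -11, 8, 3)
     R2 -= -4·R0  ⇒  (0, 12, -7, -3)
[2] R1 /= -11  ⇒  (0, 1, -8/11, -3/11)
     R0 -= 3·R1  ⇒  (1, 0, 13/11, -2/11)
     R2 -= 12·R1  ⇒  (0, 0, 19/11, 3/11)
[3] R2 /= 19/11  ⇒  (0, 0, 1, 3/19)
     R0 -= 13/11·R2  ⇒  (1, 0, 0, -7/19)
     R1 -= -8/11·R2  ⇒  (0, 1, 0, -3/19)

M[1][3] = -3/19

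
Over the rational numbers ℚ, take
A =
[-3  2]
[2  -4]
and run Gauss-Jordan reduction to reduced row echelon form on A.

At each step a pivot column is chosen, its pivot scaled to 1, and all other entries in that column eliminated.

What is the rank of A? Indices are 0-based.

[1] R0 /= -3  ⇒  (1, -2/3)
     R1 -= 2·R0  ⇒  (0, -8/3)
[2] R1 /= -8/3  ⇒  (0, 1)
     R0 -= -2/3·R1  ⇒  (1, 0)

rank = 2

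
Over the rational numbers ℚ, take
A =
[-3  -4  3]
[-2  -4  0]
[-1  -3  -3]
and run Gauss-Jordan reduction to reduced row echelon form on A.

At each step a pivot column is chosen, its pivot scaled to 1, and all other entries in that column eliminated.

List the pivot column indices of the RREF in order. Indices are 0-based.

pivot columns: 0, 1, 2

step 1: normalize row 0 (÷-3) = (1, 4/3, -1)
  row 1: subtract -2×row0 = (0, -4/3, -2)
  row 2: subtract -1×row0 = (0, -5/3, -4)
step 2: normalize row 1 (÷-4/3) = (0, 1, 3/2)
  row 0: subtract 4/3×row1 = (1, 0, -3)
  row 2: subtract -5/3×row1 = (0, 0, -3/2)
step 3: normalize row 2 (÷-3/2) = (0, 0, 1)
  row 0: subtract -3×row2 = (1, 0, 0)
  row 1: subtract 3/2×row2 = (0, 1, 0)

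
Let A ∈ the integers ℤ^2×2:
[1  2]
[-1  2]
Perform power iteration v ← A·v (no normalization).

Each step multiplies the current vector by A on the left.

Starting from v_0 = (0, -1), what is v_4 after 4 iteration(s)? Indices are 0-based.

v_4 = (-6, 14)

v_0 = (0, -1).
v_1 = A·v_0 = (-2, -2).
v_2 = A·v_1 = (-6, -2).
v_3 = A·v_2 = (-10, 2).
v_4 = A·v_3 = (-6, 14).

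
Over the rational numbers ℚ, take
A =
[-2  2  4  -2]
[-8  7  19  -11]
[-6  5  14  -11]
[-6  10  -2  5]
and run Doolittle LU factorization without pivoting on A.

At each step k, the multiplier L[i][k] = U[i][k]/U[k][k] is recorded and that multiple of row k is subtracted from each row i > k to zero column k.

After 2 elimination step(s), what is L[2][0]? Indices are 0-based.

[col 0] pivot -2
  R1 -= 4*R0 → (0, -1, 3, -3)  (L[1][0] := 4)
  R2 -= 3*R0 → (0, -1, 2, -5)  (L[2][0] := 3)
  R3 -= 3*R0 → (0, 4, -14, 11)  (L[3][0] := 3)
[col 1] pivot -1
  R2 -= 1*R1 → (0, 0, -1, -2)  (L[2][1] := 1)
  R3 -= -4*R1 → (0, 0, -2, -1)  (L[3][1] := -4)

L[2][0] = 3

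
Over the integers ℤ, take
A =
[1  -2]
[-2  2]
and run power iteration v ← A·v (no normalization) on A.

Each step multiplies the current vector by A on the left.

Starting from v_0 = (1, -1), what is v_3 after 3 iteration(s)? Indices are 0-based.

v_0 = (1, -1).
v_1 = A·v_0 = (3, -4).
v_2 = A·v_1 = (11, -14).
v_3 = A·v_2 = (39, -50).

v_3 = (39, -50)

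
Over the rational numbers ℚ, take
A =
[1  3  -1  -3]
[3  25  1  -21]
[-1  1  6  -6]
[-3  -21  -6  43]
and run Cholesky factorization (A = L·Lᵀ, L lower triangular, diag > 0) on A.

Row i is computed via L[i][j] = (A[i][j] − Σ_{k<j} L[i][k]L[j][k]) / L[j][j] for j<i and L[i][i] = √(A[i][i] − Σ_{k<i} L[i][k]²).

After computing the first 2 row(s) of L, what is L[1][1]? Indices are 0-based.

Step 1: L[0][0] = √(1) = 1.
  L[1][0] = (3) / L[0][0] = 3.
Step 2: L[1][1] = √(16) = 4.

L[1][1] = 4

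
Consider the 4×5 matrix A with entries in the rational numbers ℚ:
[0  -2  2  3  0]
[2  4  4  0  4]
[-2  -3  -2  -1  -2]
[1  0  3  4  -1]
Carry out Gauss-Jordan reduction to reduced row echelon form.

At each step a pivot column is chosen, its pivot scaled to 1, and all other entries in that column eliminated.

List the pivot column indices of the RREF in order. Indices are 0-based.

step 1: exchange rows 0,1
step 1: normalize row 0 (÷2) = (1, 2, 2, 0, 2)
  row 2: subtract -2×row0 = (0, 1, 2, -1, 2)
  row 3: subtract 1×row0 = (0, -2, 1, 4, -3)
step 2: normalize row 1 (÷-2) = (0, 1, -1, -3/2, 0)
  row 0: subtract 2×row1 = (1, 0, 4, 3, 2)
  row 2: subtract 1×row1 = (0, 0, 3, 1/2, 2)
  row 3: subtract -2×row1 = (0, 0, -1, 1, -3)
step 3: normalize row 2 (÷3) = (0, 0, 1, 1/6, 2/3)
  row 0: subtract 4×row2 = (1, 0, 0, 7/3, -2/3)
  row 1: subtract -1×row2 = (0, 1, 0, -4/3, 2/3)
  row 3: subtract -1×row2 = (0, 0, 0, 7/6, -7/3)
step 4: normalize row 3 (÷7/6) = (0, 0, 0, 1, -2)
  row 0: subtract 7/3×row3 = (1, 0, 0, 0, 4)
  row 1: subtract -4/3×row3 = (0, 1, 0, 0, -2)
  row 2: subtract 1/6×row3 = (0, 0, 1, 0, 1)

pivot columns: 0, 1, 2, 3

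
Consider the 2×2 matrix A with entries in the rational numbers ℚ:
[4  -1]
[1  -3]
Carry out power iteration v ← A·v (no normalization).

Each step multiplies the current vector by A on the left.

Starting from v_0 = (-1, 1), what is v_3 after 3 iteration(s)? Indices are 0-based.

v_0 = (-1, 1).
v_1 = A·v_0 = (-5, -4).
v_2 = A·v_1 = (-16, 7).
v_3 = A·v_2 = (-71, -37).

v_3 = (-71, -37)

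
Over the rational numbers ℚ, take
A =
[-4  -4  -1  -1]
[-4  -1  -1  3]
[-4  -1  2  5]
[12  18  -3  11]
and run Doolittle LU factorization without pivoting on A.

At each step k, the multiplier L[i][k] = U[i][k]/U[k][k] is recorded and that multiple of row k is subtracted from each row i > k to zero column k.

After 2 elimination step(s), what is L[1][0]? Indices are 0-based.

L[1][0] = 1

[col 0] pivot -4
  R1 -= 1*R0 → (0, 3, 0, 4)  (L[1][0] := 1)
  R2 -= 1*R0 → (0, 3, 3, 6)  (L[2][0] := 1)
  R3 -= -3*R0 → (0, 6, -6, 8)  (L[3][0] := -3)
[col 1] pivot 3
  R2 -= 1*R1 → (0, 0, 3, 2)  (L[2][1] := 1)
  R3 -= 2*R1 → (0, 0, -6, 0)  (L[3][1] := 2)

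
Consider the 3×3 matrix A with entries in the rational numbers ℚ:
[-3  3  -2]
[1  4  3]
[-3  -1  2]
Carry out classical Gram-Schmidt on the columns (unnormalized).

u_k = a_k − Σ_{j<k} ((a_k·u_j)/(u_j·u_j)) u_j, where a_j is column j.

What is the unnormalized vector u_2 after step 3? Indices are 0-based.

Step 1: u_0 = a_0 = (-3, 1, -3).
Step 2: u_1 = a_1 − (-2/19)·u_0 = (51/19, 78/19, -25/19).
Step 3: u_2 = a_2 − (3/19)·u_0 − (41/245)·u_1 = (-484/245, 528/245, 132/49).

u_2 = (-484/245, 528/245, 132/49)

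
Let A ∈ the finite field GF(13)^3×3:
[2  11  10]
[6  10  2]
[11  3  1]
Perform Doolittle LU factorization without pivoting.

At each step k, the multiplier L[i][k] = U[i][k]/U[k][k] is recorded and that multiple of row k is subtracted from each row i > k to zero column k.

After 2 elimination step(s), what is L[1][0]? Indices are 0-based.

Step 1: pivot at (0,0) is 2.
  row1 ← row1 − (3)·row0  ⇒  L[1][0]=3, U row1=(0, 3, 11)
  row2 ← row2 − (12)·row0  ⇒  L[2][0]=12, U row2=(0, 1, 11)
Step 2: pivot at (1,1) is 3.
  row2 ← row2 − (9)·row1  ⇒  L[2][1]=9, U row2=(0, 0, 3)

L[1][0] = 3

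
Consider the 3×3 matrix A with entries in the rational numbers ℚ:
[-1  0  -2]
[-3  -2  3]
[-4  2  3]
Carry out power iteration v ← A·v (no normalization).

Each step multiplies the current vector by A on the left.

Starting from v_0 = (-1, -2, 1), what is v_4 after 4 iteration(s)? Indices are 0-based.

v_4 = (-145, 232, 813)

v_0 = (-1, -2, 1).
v_1 = A·v_0 = (-1, 10, 3).
v_2 = A·v_1 = (-5, -8, 33).
v_3 = A·v_2 = (-61, 130, 103).
v_4 = A·v_3 = (-145, 232, 813).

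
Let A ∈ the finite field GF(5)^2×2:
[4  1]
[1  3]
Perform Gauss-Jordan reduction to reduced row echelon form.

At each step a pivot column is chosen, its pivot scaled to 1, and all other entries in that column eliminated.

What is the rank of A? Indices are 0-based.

step 1: normalize row 0 (÷4) = (1, 4)
  row 1: subtract 1×row0 = (0, 4)
step 2: normalize row 1 (÷4) = (0, 1)
  row 0: subtract 4×row1 = (1, 0)

rank = 2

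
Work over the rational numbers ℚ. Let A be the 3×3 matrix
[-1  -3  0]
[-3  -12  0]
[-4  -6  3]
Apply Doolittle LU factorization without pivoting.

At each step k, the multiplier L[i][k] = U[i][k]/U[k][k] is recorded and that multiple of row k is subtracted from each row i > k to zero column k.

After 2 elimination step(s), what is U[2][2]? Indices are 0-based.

U[2][2] = 3

k=0: U[0][0]=-1
  eliminate (1,0): mult=3, new row 1: (0, -3, 0); set L[1][0]=3
  eliminate (2,0): mult=4, new row 2: (0, 6, 3); set L[2][0]=4
k=1: U[1][1]=-3
  eliminate (2,1): mult=-2, new row 2: (0, 0, 3); set L[2][1]=-2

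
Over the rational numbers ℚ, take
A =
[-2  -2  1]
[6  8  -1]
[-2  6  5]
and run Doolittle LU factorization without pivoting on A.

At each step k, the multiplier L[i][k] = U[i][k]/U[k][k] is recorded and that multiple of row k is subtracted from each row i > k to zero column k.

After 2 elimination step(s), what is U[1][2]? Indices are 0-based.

Step 1: pivot at (0,0) is -2.
  row1 ← row1 − (-3)·row0  ⇒  L[1][0]=-3, U row1=(0, 2, 2)
  row2 ← row2 − (1)·row0  ⇒  L[2][0]=1, U row2=(0, 8, 4)
Step 2: pivot at (1,1) is 2.
  row2 ← row2 − (4)·row1  ⇒  L[2][1]=4, U row2=(0, 0, -4)

U[1][2] = 2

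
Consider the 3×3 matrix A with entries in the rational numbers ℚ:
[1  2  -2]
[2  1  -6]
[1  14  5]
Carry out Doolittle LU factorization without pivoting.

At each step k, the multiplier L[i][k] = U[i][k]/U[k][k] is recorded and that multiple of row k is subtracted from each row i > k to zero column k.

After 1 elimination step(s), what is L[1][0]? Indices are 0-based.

L[1][0] = 2

k=0: U[0][0]=1
  eliminate (1,0): mult=2, new row 1: (0, -3, -2); set L[1][0]=2
  eliminate (2,0): mult=1, new row 2: (0, 12, 7); set L[2][0]=1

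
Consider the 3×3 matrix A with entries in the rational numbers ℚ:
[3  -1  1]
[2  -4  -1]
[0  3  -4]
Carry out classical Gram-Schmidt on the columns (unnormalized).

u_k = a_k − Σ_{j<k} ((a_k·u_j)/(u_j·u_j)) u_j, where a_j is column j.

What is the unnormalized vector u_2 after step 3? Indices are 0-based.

u_2 = (330/217, -495/217, -550/217)

Step 1: u_0 = a_0 = (3, 2, 0).
Step 2: u_1 = a_1 − (-11/13)·u_0 = (20/13, -30/13, 3).
Step 3: u_2 = a_2 − (1/13)·u_0 − (-106/217)·u_1 = (330/217, -495/217, -550/217).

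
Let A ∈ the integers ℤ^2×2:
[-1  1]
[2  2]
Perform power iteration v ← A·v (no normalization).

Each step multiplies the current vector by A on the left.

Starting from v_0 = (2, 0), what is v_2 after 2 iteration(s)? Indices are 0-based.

v_0 = (2, 0).
v_1 = A·v_0 = (-2, 4).
v_2 = A·v_1 = (6, 4).

v_2 = (6, 4)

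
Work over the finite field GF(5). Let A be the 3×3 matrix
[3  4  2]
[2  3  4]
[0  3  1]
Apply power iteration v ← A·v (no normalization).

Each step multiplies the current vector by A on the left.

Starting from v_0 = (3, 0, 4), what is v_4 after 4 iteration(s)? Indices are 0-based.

v_4 = (4, 3, 4)

v_0 = (3, 0, 4).
v_1 = A·v_0 = (2, 2, 4).
v_2 = A·v_1 = (2, 1, 0).
v_3 = A·v_2 = (0, 2, 3).
v_4 = A·v_3 = (4, 3, 4).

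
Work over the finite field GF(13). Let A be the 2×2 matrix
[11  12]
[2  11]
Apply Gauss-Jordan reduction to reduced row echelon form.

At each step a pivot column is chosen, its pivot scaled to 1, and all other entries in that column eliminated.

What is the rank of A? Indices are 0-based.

step 1: normalize row 0 (÷11) = (1, 7)
  row 1: subtract 2×row0 = (0, 10)
step 2: normalize row 1 (÷10) = (0, 1)
  row 0: subtract 7×row1 = (1, 0)

rank = 2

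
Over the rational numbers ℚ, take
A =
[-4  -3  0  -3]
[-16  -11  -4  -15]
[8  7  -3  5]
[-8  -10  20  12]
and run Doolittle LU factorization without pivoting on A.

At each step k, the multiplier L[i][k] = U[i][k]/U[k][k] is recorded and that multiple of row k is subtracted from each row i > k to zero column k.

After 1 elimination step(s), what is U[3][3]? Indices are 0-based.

U[3][3] = 18

k=0: U[0][0]=-4
  eliminate (1,0): mult=4, new row 1: (0, 1, -4, -3); set L[1][0]=4
  eliminate (2,0): mult=-2, new row 2: (0, 1, -3, -1); set L[2][0]=-2
  eliminate (3,0): mult=2, new row 3: (0, -4, 20, 18); set L[3][0]=2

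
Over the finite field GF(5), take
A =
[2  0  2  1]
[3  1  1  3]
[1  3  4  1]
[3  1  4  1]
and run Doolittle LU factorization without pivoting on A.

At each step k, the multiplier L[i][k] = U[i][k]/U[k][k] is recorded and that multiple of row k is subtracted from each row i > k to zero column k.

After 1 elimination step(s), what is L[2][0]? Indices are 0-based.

L[2][0] = 3

Step 1: pivot at (0,0) is 2.
  row1 ← row1 − (4)·row0  ⇒  L[1][0]=4, U row1=(0, 1, 3, 4)
  row2 ← row2 − (3)·row0  ⇒  L[2][0]=3, U row2=(0, 3, 3, 3)
  row3 ← row3 − (4)·row0  ⇒  L[3][0]=4, U row3=(0, 1, 1, 2)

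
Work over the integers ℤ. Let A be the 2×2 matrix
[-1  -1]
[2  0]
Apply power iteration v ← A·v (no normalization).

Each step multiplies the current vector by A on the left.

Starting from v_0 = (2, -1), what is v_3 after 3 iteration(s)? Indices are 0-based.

v_3 = (5, -6)

v_0 = (2, -1).
v_1 = A·v_0 = (-1, 4).
v_2 = A·v_1 = (-3, -2).
v_3 = A·v_2 = (5, -6).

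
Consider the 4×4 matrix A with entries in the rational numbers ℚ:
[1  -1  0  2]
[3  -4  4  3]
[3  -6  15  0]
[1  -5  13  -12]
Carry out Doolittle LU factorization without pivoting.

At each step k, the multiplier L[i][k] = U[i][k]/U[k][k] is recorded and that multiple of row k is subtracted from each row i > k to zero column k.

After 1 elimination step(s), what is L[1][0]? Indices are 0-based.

Step 1: pivot at (0,0) is 1.
  row1 ← row1 − (3)·row0  ⇒  L[1][0]=3, U row1=(0, -1, 4, -3)
  row2 ← row2 − (3)·row0  ⇒  L[2][0]=3, U row2=(0, -3, 15, -6)
  row3 ← row3 − (1)·row0  ⇒  L[3][0]=1, U row3=(0, -4, 13, -14)

L[1][0] = 3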